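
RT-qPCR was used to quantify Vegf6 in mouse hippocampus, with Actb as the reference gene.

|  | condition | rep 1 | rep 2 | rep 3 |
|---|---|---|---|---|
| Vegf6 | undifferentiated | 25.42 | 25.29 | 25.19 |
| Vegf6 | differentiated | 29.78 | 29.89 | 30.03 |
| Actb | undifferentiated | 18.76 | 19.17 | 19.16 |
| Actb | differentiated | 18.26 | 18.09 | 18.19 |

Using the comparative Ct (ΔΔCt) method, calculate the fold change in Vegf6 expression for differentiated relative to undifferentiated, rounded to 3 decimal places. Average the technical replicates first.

0.023

Mean Ct: Vegf6 undifferentiated 25.300; Vegf6 differentiated 29.900; Actb undifferentiated 19.030; Actb differentiated 18.180
ΔCt(undifferentiated) = 25.300 − 19.030 = 6.270
ΔCt(differentiated) = 29.900 − 18.180 = 11.720
ΔΔCt = 11.720 − 6.270 = 5.450
Fold change = 2^(−5.450) = 0.0229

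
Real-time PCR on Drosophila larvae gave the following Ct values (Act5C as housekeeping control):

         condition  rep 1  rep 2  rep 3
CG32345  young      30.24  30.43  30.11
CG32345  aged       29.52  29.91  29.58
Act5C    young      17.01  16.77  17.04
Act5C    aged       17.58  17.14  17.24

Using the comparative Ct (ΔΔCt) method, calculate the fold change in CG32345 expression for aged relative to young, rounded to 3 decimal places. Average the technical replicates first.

1.959

Mean Ct: CG32345 young 30.260; CG32345 aged 29.670; Act5C young 16.940; Act5C aged 17.320
ΔCt(young) = 30.260 − 16.940 = 13.320
ΔCt(aged) = 29.670 − 17.320 = 12.350
ΔΔCt = 12.350 − 13.320 = -0.970
Fold change = 2^(−(-0.970)) = 2^0.970 = 1.9588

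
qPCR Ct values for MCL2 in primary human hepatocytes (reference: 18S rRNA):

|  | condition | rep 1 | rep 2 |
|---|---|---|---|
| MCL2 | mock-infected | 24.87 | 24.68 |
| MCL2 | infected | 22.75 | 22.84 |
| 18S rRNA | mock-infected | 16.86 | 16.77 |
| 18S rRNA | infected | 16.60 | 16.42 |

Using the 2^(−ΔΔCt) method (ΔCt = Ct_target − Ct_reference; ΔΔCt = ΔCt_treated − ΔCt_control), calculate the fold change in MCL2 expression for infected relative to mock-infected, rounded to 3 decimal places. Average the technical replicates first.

Mean Ct: MCL2 mock-infected 24.775; MCL2 infected 22.795; 18S rRNA mock-infected 16.815; 18S rRNA infected 16.510
ΔCt(mock-infected) = 24.775 − 16.815 = 7.960
ΔCt(infected) = 22.795 − 16.510 = 6.285
ΔΔCt = 6.285 − 7.960 = -1.675
Fold change = 2^(−(-1.675)) = 2^1.675 = 3.1932

3.193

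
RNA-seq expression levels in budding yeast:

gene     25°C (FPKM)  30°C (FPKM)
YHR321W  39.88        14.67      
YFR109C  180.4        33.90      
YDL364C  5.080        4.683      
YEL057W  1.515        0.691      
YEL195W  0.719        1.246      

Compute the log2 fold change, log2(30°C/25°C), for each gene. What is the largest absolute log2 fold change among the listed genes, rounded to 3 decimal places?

2.412

log2(14.67/39.88) = -1.443  (YHR321W)
log2(33.90/180.4) = -2.412  (YFR109C)
log2(4.683/5.080) = -0.117  (YDL364C)
log2(0.691/1.515) = -1.133  (YEL057W)
log2(1.246/0.719) = 0.793  (YEL195W)
The largest magnitude belongs to YFR109C.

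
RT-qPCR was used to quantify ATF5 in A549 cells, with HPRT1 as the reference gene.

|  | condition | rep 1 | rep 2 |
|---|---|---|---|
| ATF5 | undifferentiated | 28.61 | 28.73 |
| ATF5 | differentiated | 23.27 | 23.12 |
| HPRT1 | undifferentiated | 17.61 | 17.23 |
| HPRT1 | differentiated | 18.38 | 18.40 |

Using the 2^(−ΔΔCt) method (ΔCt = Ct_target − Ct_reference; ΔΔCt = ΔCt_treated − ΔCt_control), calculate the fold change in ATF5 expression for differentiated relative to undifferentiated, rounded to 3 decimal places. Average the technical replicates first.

87.124

Mean Ct: ATF5 undifferentiated 28.670; ATF5 differentiated 23.195; HPRT1 undifferentiated 17.420; HPRT1 differentiated 18.390
ΔCt(undifferentiated) = 28.670 − 17.420 = 11.250
ΔCt(differentiated) = 23.195 − 18.390 = 4.805
ΔΔCt = 4.805 − 11.250 = -6.445
Fold change = 2^(−(-6.445)) = 2^6.445 = 87.1241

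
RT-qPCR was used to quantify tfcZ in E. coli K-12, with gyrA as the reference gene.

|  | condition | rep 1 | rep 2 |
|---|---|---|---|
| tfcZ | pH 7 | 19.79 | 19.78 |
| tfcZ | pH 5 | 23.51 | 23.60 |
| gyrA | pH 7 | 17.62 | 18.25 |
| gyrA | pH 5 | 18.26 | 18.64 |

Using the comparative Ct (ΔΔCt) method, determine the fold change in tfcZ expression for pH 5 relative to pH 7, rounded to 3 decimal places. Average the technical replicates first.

0.105

Mean Ct: tfcZ pH 7 19.785; tfcZ pH 5 23.555; gyrA pH 7 17.935; gyrA pH 5 18.450
ΔCt(pH 7) = 19.785 − 17.935 = 1.850
ΔCt(pH 5) = 23.555 − 18.450 = 5.105
ΔΔCt = 5.105 − 1.850 = 3.255
Fold change = 2^(−3.255) = 0.1047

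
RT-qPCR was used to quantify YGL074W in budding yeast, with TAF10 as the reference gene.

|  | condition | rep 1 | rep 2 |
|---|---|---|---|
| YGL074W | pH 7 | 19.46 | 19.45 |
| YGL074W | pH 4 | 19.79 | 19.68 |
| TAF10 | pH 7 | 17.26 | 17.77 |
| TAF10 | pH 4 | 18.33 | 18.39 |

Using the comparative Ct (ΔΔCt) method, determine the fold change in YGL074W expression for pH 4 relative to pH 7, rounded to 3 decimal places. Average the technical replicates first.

1.479

Mean Ct: YGL074W pH 7 19.455; YGL074W pH 4 19.735; TAF10 pH 7 17.515; TAF10 pH 4 18.360
ΔCt(pH 7) = 19.455 − 17.515 = 1.940
ΔCt(pH 4) = 19.735 − 18.360 = 1.375
ΔΔCt = 1.375 − 1.940 = -0.565
Fold change = 2^(−(-0.565)) = 2^0.565 = 1.4794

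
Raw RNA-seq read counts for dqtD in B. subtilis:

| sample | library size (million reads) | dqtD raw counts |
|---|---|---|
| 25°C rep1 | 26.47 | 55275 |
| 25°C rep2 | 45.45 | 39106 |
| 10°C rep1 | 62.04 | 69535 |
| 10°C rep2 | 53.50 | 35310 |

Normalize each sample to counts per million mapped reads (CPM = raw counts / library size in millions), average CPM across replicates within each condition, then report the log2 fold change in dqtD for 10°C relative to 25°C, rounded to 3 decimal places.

-0.728

CPM(25°C rep1) = 55275 / 26.47 = 2088.2131
CPM(25°C rep2) = 39106 / 45.45 = 860.4180
CPM(10°C rep1) = 69535 / 62.04 = 1120.8092
CPM(10°C rep2) = 35310 / 53.50 = 660.0000
mean CPM(25°C) = 1474.3156; mean CPM(10°C) = 890.4046
Fold change = 890.4046 / 1474.3156 = 0.60394
log2(0.60394) = -0.7275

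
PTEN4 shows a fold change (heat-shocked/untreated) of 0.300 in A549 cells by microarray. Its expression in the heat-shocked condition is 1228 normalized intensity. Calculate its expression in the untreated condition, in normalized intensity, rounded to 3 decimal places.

untreated expression = 1228 / 0.300 = 4093.333

4093.333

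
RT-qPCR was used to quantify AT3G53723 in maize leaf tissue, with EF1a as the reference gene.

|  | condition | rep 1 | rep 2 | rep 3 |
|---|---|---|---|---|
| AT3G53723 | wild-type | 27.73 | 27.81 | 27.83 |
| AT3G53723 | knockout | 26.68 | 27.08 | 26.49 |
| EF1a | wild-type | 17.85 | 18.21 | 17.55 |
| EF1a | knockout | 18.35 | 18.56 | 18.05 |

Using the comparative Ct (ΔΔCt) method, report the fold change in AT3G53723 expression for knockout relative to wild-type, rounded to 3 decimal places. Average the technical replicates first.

Mean Ct: AT3G53723 wild-type 27.790; AT3G53723 knockout 26.750; EF1a wild-type 17.870; EF1a knockout 18.320
ΔCt(wild-type) = 27.790 − 17.870 = 9.920
ΔCt(knockout) = 26.750 − 18.320 = 8.430
ΔΔCt = 8.430 − 9.920 = -1.490
Fold change = 2^(−(-1.490)) = 2^1.490 = 2.8089

2.809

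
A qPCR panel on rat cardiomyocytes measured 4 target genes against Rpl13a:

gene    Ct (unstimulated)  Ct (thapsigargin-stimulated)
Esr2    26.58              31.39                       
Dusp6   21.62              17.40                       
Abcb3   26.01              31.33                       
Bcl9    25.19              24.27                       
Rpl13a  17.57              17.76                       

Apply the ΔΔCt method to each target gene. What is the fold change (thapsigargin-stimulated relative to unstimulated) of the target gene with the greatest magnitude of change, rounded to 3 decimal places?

0.029

Esr2: ΔΔCt = (31.39−17.76) − (26.58−17.57) = 13.63 − 9.01 = 4.62; fold change = 2^-4.62 = 0.041
Dusp6: ΔΔCt = (17.40−17.76) − (21.62−17.57) = -0.36 − 4.05 = -4.41; fold change = 2^4.41 = 21.259
Abcb3: ΔΔCt = (31.33−17.76) − (26.01−17.57) = 13.57 − 8.44 = 5.13; fold change = 2^-5.13 = 0.029
Bcl9: ΔΔCt = (24.27−17.76) − (25.19−17.57) = 6.51 − 7.62 = -1.11; fold change = 2^1.11 = 2.158
Abcb3 has the largest |ΔΔCt| = 5.13.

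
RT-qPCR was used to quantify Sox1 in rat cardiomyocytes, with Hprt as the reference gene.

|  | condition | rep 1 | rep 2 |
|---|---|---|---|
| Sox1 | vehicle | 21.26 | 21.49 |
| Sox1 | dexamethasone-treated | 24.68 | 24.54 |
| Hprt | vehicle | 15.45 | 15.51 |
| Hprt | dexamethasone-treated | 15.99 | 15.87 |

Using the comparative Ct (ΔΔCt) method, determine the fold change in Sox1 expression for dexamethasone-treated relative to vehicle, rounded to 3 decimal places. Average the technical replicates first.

0.145

Mean Ct: Sox1 vehicle 21.375; Sox1 dexamethasone-treated 24.610; Hprt vehicle 15.480; Hprt dexamethasone-treated 15.930
ΔCt(vehicle) = 21.375 − 15.480 = 5.895
ΔCt(dexamethasone-treated) = 24.610 − 15.930 = 8.680
ΔΔCt = 8.680 − 5.895 = 2.785
Fold change = 2^(−2.785) = 0.1451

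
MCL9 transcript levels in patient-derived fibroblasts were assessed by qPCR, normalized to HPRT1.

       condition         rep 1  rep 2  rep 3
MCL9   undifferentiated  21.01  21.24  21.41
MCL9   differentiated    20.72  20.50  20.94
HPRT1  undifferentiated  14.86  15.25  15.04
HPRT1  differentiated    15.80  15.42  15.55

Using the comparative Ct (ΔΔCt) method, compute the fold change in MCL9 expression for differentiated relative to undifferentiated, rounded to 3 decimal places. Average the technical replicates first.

2.056

Mean Ct: MCL9 undifferentiated 21.220; MCL9 differentiated 20.720; HPRT1 undifferentiated 15.050; HPRT1 differentiated 15.590
ΔCt(undifferentiated) = 21.220 − 15.050 = 6.170
ΔCt(differentiated) = 20.720 − 15.590 = 5.130
ΔΔCt = 5.130 − 6.170 = -1.040
Fold change = 2^(−(-1.040)) = 2^1.040 = 2.0562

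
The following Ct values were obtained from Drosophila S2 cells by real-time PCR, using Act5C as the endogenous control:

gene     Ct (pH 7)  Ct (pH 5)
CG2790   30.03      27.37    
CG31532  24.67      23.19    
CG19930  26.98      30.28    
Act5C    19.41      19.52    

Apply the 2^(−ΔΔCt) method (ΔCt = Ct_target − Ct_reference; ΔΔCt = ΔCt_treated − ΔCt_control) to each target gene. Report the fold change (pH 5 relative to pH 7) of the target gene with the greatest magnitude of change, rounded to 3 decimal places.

0.110

CG2790: ΔΔCt = (27.37−19.52) − (30.03−19.41) = 7.85 − 10.62 = -2.77; fold change = 2^2.77 = 6.821
CG31532: ΔΔCt = (23.19−19.52) − (24.67−19.41) = 3.67 − 5.26 = -1.59; fold change = 2^1.59 = 3.010
CG19930: ΔΔCt = (30.28−19.52) − (26.98−19.41) = 10.76 − 7.57 = 3.19; fold change = 2^-3.19 = 0.110
CG19930 has the largest |ΔΔCt| = 3.19.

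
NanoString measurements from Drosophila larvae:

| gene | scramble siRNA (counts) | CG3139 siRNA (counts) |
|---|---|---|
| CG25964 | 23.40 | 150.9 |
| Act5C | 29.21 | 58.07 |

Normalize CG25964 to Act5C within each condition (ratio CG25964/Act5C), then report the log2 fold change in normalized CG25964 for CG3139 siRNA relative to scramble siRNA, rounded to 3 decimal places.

1.698

CG25964/Act5C (scramble siRNA) = 23.40 / 29.21 = 0.8011
CG25964/Act5C (CG3139 siRNA) = 150.9 / 58.07 = 2.5986
Fold change = 2.5986 / 0.8011 = 3.2438
log2(3.2438) = 1.6977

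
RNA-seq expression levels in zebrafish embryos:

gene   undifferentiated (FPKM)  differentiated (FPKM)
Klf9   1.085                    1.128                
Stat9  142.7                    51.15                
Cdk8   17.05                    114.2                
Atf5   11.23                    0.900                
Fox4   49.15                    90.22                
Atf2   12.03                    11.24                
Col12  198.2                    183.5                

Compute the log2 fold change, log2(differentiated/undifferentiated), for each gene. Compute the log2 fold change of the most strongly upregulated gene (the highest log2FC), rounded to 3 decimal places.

log2(1.128/1.085) = 0.056  (Klf9)
log2(51.15/142.7) = -1.480  (Stat9)
log2(114.2/17.05) = 2.744  (Cdk8)
log2(0.900/11.23) = -3.641  (Atf5)
log2(90.22/49.15) = 0.876  (Fox4)
log2(11.24/12.03) = -0.098  (Atf2)
log2(183.5/198.2) = -0.111  (Col12)
Cdk8 is most strongly upregulated.

2.744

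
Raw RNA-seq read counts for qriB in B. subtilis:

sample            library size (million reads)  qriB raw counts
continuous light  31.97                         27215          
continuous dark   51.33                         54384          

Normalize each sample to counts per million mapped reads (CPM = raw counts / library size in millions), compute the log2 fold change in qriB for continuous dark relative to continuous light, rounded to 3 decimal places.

CPM(continuous light) = 27215 / 31.97 = 851.2668
CPM(continuous dark) = 54384 / 51.33 = 1059.4974
Fold change = 1059.4974 / 851.2668 = 1.24461
log2(1.24461) = 0.3157

0.316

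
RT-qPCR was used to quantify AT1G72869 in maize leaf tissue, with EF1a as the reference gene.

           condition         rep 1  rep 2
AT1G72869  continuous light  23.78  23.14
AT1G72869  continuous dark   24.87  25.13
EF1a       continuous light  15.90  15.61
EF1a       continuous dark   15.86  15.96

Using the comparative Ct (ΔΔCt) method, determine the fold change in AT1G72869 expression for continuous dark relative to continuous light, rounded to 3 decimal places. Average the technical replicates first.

0.383

Mean Ct: AT1G72869 continuous light 23.460; AT1G72869 continuous dark 25.000; EF1a continuous light 15.755; EF1a continuous dark 15.910
ΔCt(continuous light) = 23.460 − 15.755 = 7.705
ΔCt(continuous dark) = 25.000 − 15.910 = 9.090
ΔΔCt = 9.090 − 7.705 = 1.385
Fold change = 2^(−1.385) = 0.3829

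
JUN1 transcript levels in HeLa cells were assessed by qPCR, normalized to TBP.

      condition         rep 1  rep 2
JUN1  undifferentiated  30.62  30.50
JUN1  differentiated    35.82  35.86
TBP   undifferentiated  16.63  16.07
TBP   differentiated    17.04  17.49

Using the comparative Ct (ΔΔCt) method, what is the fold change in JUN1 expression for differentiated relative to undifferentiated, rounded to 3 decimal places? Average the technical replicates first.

0.049

Mean Ct: JUN1 undifferentiated 30.560; JUN1 differentiated 35.840; TBP undifferentiated 16.350; TBP differentiated 17.265
ΔCt(undifferentiated) = 30.560 − 16.350 = 14.210
ΔCt(differentiated) = 35.840 − 17.265 = 18.575
ΔΔCt = 18.575 − 14.210 = 4.365
Fold change = 2^(−4.365) = 0.0485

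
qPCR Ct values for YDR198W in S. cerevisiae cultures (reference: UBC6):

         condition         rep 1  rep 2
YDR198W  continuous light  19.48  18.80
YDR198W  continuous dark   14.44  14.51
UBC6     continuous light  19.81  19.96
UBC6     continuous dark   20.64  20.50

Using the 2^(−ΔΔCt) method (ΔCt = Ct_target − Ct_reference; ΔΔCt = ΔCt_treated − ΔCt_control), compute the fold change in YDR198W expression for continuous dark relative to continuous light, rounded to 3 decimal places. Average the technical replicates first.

Mean Ct: YDR198W continuous light 19.140; YDR198W continuous dark 14.475; UBC6 continuous light 19.885; UBC6 continuous dark 20.570
ΔCt(continuous light) = 19.140 − 19.885 = -0.745
ΔCt(continuous dark) = 14.475 − 20.570 = -6.095
ΔΔCt = -6.095 − (-0.745) = -5.350
Fold change = 2^(−(-5.350)) = 2^5.350 = 40.7859

40.786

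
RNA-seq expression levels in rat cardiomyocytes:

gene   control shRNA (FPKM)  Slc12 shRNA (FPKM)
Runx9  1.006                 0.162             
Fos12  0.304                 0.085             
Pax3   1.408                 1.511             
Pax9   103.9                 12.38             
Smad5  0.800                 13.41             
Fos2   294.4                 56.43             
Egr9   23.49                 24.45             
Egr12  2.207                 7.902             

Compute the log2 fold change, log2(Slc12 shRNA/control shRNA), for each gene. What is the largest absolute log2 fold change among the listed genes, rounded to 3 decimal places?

4.067

log2(0.162/1.006) = -2.635  (Runx9)
log2(0.085/0.304) = -1.839  (Fos12)
log2(1.511/1.408) = 0.102  (Pax3)
log2(12.38/103.9) = -3.069  (Pax9)
log2(13.41/0.800) = 4.067  (Smad5)
log2(56.43/294.4) = -2.383  (Fos2)
log2(24.45/23.49) = 0.058  (Egr9)
log2(7.902/2.207) = 1.840  (Egr12)
The largest magnitude belongs to Smad5.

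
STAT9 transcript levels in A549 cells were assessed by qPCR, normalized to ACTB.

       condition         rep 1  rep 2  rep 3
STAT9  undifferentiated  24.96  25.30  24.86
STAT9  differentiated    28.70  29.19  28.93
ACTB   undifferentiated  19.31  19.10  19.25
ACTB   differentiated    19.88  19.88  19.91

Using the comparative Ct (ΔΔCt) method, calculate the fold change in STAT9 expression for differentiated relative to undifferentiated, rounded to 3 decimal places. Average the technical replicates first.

0.107

Mean Ct: STAT9 undifferentiated 25.040; STAT9 differentiated 28.940; ACTB undifferentiated 19.220; ACTB differentiated 19.890
ΔCt(undifferentiated) = 25.040 − 19.220 = 5.820
ΔCt(differentiated) = 28.940 − 19.890 = 9.050
ΔΔCt = 9.050 − 5.820 = 3.230
Fold change = 2^(−3.230) = 0.1066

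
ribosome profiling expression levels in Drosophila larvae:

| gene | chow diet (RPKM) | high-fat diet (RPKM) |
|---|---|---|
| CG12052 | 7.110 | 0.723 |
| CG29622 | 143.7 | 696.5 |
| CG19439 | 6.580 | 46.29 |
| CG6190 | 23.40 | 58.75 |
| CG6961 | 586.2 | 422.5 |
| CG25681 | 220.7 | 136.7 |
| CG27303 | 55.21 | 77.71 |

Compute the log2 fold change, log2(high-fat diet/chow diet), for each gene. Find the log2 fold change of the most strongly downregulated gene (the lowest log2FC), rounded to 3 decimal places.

log2(0.723/7.110) = -3.298  (CG12052)
log2(696.5/143.7) = 2.277  (CG29622)
log2(46.29/6.580) = 2.815  (CG19439)
log2(58.75/23.40) = 1.328  (CG6190)
log2(422.5/586.2) = -0.472  (CG6961)
log2(136.7/220.7) = -0.691  (CG25681)
log2(77.71/55.21) = 0.493  (CG27303)
CG12052 is most strongly downregulated.

-3.298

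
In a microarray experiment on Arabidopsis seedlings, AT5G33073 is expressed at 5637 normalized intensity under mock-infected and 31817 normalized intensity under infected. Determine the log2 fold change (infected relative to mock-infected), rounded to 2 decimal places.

Fold change = 31817 / 5637 = 5.6443
log2(5.6443) = 2.497

2.50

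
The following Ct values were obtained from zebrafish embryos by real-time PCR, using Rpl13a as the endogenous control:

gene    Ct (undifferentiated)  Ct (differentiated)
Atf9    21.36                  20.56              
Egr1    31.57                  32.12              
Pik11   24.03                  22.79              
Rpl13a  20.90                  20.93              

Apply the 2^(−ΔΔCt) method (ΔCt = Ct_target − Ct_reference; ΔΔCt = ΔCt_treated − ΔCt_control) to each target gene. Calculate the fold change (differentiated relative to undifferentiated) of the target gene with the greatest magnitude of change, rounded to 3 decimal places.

Atf9: ΔΔCt = (20.56−20.93) − (21.36−20.90) = -0.37 − 0.46 = -0.83; fold change = 2^0.83 = 1.778
Egr1: ΔΔCt = (32.12−20.93) − (31.57−20.90) = 11.19 − 10.67 = 0.52; fold change = 2^-0.52 = 0.697
Pik11: ΔΔCt = (22.79−20.93) − (24.03−20.90) = 1.86 − 3.13 = -1.27; fold change = 2^1.27 = 2.412
Pik11 has the largest |ΔΔCt| = 1.27.

2.412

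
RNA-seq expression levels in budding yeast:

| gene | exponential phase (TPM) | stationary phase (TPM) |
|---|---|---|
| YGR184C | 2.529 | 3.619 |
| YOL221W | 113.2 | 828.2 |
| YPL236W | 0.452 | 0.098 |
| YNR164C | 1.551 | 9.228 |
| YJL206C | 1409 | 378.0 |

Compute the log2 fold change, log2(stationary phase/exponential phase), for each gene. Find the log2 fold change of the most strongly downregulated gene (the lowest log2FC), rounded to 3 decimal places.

-2.205

log2(3.619/2.529) = 0.517  (YGR184C)
log2(828.2/113.2) = 2.871  (YOL221W)
log2(0.098/0.452) = -2.205  (YPL236W)
log2(9.228/1.551) = 2.573  (YNR164C)
log2(378.0/1409) = -1.898  (YJL206C)
YPL236W is most strongly downregulated.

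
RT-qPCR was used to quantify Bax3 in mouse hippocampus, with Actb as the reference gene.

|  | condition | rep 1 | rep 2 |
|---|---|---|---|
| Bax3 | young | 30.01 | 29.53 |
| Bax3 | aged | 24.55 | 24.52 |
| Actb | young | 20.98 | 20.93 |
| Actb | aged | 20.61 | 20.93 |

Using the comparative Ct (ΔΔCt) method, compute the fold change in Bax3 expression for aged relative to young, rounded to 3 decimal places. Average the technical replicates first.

33.128

Mean Ct: Bax3 young 29.770; Bax3 aged 24.535; Actb young 20.955; Actb aged 20.770
ΔCt(young) = 29.770 − 20.955 = 8.815
ΔCt(aged) = 24.535 − 20.770 = 3.765
ΔΔCt = 3.765 − 8.815 = -5.050
Fold change = 2^(−(-5.050)) = 2^5.050 = 33.1285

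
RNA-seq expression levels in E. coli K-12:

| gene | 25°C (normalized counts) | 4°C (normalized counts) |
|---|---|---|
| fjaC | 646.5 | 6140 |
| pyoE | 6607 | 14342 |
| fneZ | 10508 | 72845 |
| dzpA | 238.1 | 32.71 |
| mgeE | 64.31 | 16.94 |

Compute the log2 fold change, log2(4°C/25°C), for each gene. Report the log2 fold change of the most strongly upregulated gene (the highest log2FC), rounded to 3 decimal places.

3.248

log2(6140/646.5) = 3.248  (fjaC)
log2(14342/6607) = 1.118  (pyoE)
log2(72845/10508) = 2.793  (fneZ)
log2(32.71/238.1) = -2.864  (dzpA)
log2(16.94/64.31) = -1.925  (mgeE)
fjaC is most strongly upregulated.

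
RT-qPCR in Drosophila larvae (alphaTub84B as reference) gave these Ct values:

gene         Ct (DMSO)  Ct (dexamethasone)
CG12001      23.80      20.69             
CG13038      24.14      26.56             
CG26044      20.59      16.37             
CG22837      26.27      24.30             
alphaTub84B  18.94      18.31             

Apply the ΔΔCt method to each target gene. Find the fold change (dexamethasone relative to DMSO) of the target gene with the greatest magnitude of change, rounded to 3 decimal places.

12.042

CG12001: ΔΔCt = (20.69−18.31) − (23.80−18.94) = 2.38 − 4.86 = -2.48; fold change = 2^2.48 = 5.579
CG13038: ΔΔCt = (26.56−18.31) − (24.14−18.94) = 8.25 − 5.20 = 3.05; fold change = 2^-3.05 = 0.121
CG26044: ΔΔCt = (16.37−18.31) − (20.59−18.94) = -1.94 − 1.65 = -3.59; fold change = 2^3.59 = 12.042
CG22837: ΔΔCt = (24.30−18.31) − (26.27−18.94) = 5.99 − 7.33 = -1.34; fold change = 2^1.34 = 2.532
CG26044 has the largest |ΔΔCt| = 3.59.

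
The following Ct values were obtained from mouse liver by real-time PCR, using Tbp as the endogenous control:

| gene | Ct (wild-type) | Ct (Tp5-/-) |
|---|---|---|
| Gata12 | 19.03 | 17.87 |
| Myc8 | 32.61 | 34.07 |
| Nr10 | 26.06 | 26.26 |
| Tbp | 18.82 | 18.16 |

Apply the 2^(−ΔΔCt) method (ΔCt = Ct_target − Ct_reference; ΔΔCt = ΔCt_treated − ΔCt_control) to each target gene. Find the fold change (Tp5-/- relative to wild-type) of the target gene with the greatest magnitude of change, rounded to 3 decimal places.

Gata12: ΔΔCt = (17.87−18.16) − (19.03−18.82) = -0.29 − 0.21 = -0.50; fold change = 2^0.50 = 1.414
Myc8: ΔΔCt = (34.07−18.16) − (32.61−18.82) = 15.91 − 13.79 = 2.12; fold change = 2^-2.12 = 0.230
Nr10: ΔΔCt = (26.26−18.16) − (26.06−18.82) = 8.10 − 7.24 = 0.86; fold change = 2^-0.86 = 0.551
Myc8 has the largest |ΔΔCt| = 2.12.

0.230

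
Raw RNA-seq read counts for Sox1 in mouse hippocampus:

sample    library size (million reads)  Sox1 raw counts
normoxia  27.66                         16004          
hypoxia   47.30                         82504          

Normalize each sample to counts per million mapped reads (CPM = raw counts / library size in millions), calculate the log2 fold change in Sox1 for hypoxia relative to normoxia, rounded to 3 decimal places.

1.592

CPM(normoxia) = 16004 / 27.66 = 578.5973
CPM(hypoxia) = 82504 / 47.30 = 1744.2706
Fold change = 1744.2706 / 578.5973 = 3.01465
log2(3.01465) = 1.5920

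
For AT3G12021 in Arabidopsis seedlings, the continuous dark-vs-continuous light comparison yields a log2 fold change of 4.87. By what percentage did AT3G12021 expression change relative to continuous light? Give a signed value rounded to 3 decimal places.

Fold change = 2^(4.87) = 29.2426
Percent change = (FC − 1) × 100% = (29.2426 − 1) × 100 = 2824.261%

2824.261%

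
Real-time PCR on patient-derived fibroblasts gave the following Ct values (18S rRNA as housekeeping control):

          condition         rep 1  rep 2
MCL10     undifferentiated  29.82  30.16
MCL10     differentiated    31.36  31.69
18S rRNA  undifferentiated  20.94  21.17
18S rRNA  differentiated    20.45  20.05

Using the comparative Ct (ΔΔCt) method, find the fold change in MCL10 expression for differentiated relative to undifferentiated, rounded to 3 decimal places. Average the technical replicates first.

0.198

Mean Ct: MCL10 undifferentiated 29.990; MCL10 differentiated 31.525; 18S rRNA undifferentiated 21.055; 18S rRNA differentiated 20.250
ΔCt(undifferentiated) = 29.990 − 21.055 = 8.935
ΔCt(differentiated) = 31.525 − 20.250 = 11.275
ΔΔCt = 11.275 − 8.935 = 2.340
Fold change = 2^(−2.340) = 0.1975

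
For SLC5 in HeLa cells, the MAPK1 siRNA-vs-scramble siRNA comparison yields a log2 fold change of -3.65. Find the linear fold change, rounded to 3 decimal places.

Fold change = 2^(-3.65) = 0.0797

0.080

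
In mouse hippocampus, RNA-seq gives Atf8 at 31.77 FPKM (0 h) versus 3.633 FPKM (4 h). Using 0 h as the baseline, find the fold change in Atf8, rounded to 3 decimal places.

Fold change = 3.633 / 31.77 = 0.1144
Atf8 is downregulated.

0.114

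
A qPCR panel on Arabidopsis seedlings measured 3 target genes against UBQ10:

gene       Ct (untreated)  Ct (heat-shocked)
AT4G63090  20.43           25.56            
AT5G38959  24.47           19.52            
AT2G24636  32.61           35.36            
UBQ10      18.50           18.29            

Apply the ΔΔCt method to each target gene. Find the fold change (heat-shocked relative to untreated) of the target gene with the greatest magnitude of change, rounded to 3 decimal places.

0.025

AT4G63090: ΔΔCt = (25.56−18.29) − (20.43−18.50) = 7.27 − 1.93 = 5.34; fold change = 2^-5.34 = 0.025
AT5G38959: ΔΔCt = (19.52−18.29) − (24.47−18.50) = 1.23 − 5.97 = -4.74; fold change = 2^4.74 = 26.723
AT2G24636: ΔΔCt = (35.36−18.29) − (32.61−18.50) = 17.07 − 14.11 = 2.96; fold change = 2^-2.96 = 0.129
AT4G63090 has the largest |ΔΔCt| = 5.34.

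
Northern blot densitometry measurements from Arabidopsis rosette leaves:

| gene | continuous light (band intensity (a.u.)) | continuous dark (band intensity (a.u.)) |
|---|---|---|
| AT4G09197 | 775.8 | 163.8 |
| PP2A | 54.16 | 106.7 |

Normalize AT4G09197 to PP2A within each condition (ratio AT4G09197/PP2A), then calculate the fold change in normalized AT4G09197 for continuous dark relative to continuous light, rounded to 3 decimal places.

0.107

AT4G09197/PP2A (continuous light) = 775.8 / 54.16 = 14.324
AT4G09197/PP2A (continuous dark) = 163.8 / 106.7 = 1.5351
Fold change = 1.5351 / 14.324 = 0.1072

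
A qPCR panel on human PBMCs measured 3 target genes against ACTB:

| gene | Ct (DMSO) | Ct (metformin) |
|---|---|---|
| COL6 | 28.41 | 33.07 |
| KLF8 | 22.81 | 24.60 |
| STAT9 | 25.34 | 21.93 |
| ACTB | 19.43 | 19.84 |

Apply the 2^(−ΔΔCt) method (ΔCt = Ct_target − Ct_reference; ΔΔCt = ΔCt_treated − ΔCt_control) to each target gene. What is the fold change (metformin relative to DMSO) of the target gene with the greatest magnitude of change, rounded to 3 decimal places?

COL6: ΔΔCt = (33.07−19.84) − (28.41−19.43) = 13.23 − 8.98 = 4.25; fold change = 2^-4.25 = 0.053
KLF8: ΔΔCt = (24.60−19.84) − (22.81−19.43) = 4.76 − 3.38 = 1.38; fold change = 2^-1.38 = 0.384
STAT9: ΔΔCt = (21.93−19.84) − (25.34−19.43) = 2.09 − 5.91 = -3.82; fold change = 2^3.82 = 14.123
COL6 has the largest |ΔΔCt| = 4.25.

0.053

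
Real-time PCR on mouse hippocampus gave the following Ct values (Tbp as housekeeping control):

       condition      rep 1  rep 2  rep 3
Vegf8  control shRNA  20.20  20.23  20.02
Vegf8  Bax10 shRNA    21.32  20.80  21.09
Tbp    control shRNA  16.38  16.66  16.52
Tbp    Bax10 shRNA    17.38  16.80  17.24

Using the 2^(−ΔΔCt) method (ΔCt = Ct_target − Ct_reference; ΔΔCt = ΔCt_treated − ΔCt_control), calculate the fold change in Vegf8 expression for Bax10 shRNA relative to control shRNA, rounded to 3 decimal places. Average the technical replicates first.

Mean Ct: Vegf8 control shRNA 20.150; Vegf8 Bax10 shRNA 21.070; Tbp control shRNA 16.520; Tbp Bax10 shRNA 17.140
ΔCt(control shRNA) = 20.150 − 16.520 = 3.630
ΔCt(Bax10 shRNA) = 21.070 − 17.140 = 3.930
ΔΔCt = 3.930 − 3.630 = 0.300
Fold change = 2^(−0.300) = 0.8123

0.812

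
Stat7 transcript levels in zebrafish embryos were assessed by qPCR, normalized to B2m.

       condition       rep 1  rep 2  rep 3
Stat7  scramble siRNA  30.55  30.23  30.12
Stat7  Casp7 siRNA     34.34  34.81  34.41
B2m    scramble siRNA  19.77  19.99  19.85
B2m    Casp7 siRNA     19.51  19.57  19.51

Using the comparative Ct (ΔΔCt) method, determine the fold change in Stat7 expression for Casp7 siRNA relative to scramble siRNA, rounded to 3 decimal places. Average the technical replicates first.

Mean Ct: Stat7 scramble siRNA 30.300; Stat7 Casp7 siRNA 34.520; B2m scramble siRNA 19.870; B2m Casp7 siRNA 19.530
ΔCt(scramble siRNA) = 30.300 − 19.870 = 10.430
ΔCt(Casp7 siRNA) = 34.520 − 19.530 = 14.990
ΔΔCt = 14.990 − 10.430 = 4.560
Fold change = 2^(−4.560) = 0.0424

0.042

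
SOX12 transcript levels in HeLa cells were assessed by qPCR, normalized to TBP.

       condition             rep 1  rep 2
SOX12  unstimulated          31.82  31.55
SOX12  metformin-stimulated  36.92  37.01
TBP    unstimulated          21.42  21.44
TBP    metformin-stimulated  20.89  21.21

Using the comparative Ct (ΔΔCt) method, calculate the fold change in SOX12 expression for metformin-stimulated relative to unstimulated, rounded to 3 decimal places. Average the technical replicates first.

Mean Ct: SOX12 unstimulated 31.685; SOX12 metformin-stimulated 36.965; TBP unstimulated 21.430; TBP metformin-stimulated 21.050
ΔCt(unstimulated) = 31.685 − 21.430 = 10.255
ΔCt(metformin-stimulated) = 36.965 − 21.050 = 15.915
ΔΔCt = 15.915 − 10.255 = 5.660
Fold change = 2^(−5.660) = 0.0198

0.020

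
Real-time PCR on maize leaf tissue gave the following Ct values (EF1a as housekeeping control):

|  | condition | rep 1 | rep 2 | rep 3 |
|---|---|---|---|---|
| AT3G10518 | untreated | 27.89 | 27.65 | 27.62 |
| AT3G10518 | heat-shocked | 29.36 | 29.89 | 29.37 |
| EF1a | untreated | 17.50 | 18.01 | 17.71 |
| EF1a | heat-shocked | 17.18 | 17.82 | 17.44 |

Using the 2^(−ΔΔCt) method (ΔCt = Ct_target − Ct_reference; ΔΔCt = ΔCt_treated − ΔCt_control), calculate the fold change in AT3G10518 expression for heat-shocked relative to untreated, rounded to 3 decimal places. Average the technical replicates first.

0.237

Mean Ct: AT3G10518 untreated 27.720; AT3G10518 heat-shocked 29.540; EF1a untreated 17.740; EF1a heat-shocked 17.480
ΔCt(untreated) = 27.720 − 17.740 = 9.980
ΔCt(heat-shocked) = 29.540 − 17.480 = 12.060
ΔΔCt = 12.060 − 9.980 = 2.080
Fold change = 2^(−2.080) = 0.2365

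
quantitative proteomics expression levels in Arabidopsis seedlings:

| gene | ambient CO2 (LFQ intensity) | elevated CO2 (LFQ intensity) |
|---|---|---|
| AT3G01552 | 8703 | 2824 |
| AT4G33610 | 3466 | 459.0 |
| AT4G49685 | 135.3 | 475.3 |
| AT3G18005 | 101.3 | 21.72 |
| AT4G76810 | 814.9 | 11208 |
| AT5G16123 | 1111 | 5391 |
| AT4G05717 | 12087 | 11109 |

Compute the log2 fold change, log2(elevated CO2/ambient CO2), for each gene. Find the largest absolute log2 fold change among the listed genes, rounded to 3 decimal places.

log2(2824/8703) = -1.624  (AT3G01552)
log2(459.0/3466) = -2.917  (AT4G33610)
log2(475.3/135.3) = 1.813  (AT4G49685)
log2(21.72/101.3) = -2.222  (AT3G18005)
log2(11208/814.9) = 3.782  (AT4G76810)
log2(5391/1111) = 2.279  (AT5G16123)
log2(11109/12087) = -0.122  (AT4G05717)
The largest magnitude belongs to AT4G76810.

3.782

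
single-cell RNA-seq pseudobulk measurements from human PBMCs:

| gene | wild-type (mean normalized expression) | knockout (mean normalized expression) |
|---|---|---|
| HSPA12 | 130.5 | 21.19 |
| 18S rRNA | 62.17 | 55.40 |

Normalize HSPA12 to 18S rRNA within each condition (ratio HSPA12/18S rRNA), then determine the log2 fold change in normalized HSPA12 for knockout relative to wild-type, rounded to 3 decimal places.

-2.456

HSPA12/18S rRNA (wild-type) = 130.5 / 62.17 = 2.0991
HSPA12/18S rRNA (knockout) = 21.19 / 55.40 = 0.38249
Fold change = 0.38249 / 2.0991 = 0.1822
log2(0.1822) = -2.4563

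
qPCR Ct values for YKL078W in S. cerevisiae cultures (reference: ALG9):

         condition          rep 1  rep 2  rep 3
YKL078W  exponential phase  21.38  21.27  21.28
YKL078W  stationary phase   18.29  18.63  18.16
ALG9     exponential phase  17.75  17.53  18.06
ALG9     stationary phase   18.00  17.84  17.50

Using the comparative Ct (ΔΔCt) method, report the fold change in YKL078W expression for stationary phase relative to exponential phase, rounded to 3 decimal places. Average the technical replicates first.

Mean Ct: YKL078W exponential phase 21.310; YKL078W stationary phase 18.360; ALG9 exponential phase 17.780; ALG9 stationary phase 17.780
ΔCt(exponential phase) = 21.310 − 17.780 = 3.530
ΔCt(stationary phase) = 18.360 − 17.780 = 0.580
ΔΔCt = 0.580 − 3.530 = -2.950
Fold change = 2^(−(-2.950)) = 2^2.950 = 7.7275

7.727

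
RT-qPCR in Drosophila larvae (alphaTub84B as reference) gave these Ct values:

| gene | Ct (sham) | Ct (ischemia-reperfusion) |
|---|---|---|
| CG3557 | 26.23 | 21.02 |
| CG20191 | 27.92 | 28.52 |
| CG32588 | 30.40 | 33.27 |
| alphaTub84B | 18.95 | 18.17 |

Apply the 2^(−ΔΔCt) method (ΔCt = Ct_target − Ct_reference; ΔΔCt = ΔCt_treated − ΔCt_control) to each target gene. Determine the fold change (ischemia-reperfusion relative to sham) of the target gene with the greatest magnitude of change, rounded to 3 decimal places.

21.556

CG3557: ΔΔCt = (21.02−18.17) − (26.23−18.95) = 2.85 − 7.28 = -4.43; fold change = 2^4.43 = 21.556
CG20191: ΔΔCt = (28.52−18.17) − (27.92−18.95) = 10.35 − 8.97 = 1.38; fold change = 2^-1.38 = 0.384
CG32588: ΔΔCt = (33.27−18.17) − (30.40−18.95) = 15.10 − 11.45 = 3.65; fold change = 2^-3.65 = 0.080
CG3557 has the largest |ΔΔCt| = 4.43.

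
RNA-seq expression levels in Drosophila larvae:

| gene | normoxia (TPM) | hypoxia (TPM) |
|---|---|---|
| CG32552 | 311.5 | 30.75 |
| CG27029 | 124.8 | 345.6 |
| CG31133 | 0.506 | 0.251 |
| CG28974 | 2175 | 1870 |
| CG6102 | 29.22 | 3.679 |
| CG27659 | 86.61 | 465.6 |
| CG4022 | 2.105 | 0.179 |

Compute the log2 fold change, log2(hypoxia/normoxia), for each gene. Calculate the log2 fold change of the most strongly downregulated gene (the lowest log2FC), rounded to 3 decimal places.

-3.556

log2(30.75/311.5) = -3.341  (CG32552)
log2(345.6/124.8) = 1.469  (CG27029)
log2(0.251/0.506) = -1.011  (CG31133)
log2(1870/2175) = -0.218  (CG28974)
log2(3.679/29.22) = -2.990  (CG6102)
log2(465.6/86.61) = 2.426  (CG27659)
log2(0.179/2.105) = -3.556  (CG4022)
CG4022 is most strongly downregulated.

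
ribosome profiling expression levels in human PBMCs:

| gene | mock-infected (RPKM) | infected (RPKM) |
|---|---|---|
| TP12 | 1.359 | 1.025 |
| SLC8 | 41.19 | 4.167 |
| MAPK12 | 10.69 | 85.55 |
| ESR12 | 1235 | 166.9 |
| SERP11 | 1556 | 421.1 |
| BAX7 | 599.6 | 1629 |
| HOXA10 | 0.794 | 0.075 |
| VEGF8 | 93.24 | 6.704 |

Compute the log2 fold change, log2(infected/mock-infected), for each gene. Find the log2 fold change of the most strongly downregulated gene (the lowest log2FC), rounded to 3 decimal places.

log2(1.025/1.359) = -0.407  (TP12)
log2(4.167/41.19) = -3.305  (SLC8)
log2(85.55/10.69) = 3.001  (MAPK12)
log2(166.9/1235) = -2.887  (ESR12)
log2(421.1/1556) = -1.886  (SERP11)
log2(1629/599.6) = 1.442  (BAX7)
log2(0.075/0.794) = -3.404  (HOXA10)
log2(6.704/93.24) = -3.798  (VEGF8)
VEGF8 is most strongly downregulated.

-3.798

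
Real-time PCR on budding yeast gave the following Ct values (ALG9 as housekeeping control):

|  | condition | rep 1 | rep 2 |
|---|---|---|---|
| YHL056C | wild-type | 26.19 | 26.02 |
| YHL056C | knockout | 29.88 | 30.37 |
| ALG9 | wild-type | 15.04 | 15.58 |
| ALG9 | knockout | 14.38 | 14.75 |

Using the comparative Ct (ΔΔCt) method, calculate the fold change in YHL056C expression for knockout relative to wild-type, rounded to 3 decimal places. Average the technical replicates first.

0.037

Mean Ct: YHL056C wild-type 26.105; YHL056C knockout 30.125; ALG9 wild-type 15.310; ALG9 knockout 14.565
ΔCt(wild-type) = 26.105 − 15.310 = 10.795
ΔCt(knockout) = 30.125 − 14.565 = 15.560
ΔΔCt = 15.560 − 10.795 = 4.765
Fold change = 2^(−4.765) = 0.0368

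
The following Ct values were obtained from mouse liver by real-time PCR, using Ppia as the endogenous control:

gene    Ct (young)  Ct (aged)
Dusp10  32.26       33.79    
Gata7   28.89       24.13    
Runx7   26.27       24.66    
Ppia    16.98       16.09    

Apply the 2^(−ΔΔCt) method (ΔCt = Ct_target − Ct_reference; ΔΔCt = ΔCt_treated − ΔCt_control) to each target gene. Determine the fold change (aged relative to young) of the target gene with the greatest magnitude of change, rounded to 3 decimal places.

Dusp10: ΔΔCt = (33.79−16.09) − (32.26−16.98) = 17.70 − 15.28 = 2.42; fold change = 2^-2.42 = 0.187
Gata7: ΔΔCt = (24.13−16.09) − (28.89−16.98) = 8.04 − 11.91 = -3.87; fold change = 2^3.87 = 14.621
Runx7: ΔΔCt = (24.66−16.09) − (26.27−16.98) = 8.57 − 9.29 = -0.72; fold change = 2^0.72 = 1.647
Gata7 has the largest |ΔΔCt| = 3.87.

14.621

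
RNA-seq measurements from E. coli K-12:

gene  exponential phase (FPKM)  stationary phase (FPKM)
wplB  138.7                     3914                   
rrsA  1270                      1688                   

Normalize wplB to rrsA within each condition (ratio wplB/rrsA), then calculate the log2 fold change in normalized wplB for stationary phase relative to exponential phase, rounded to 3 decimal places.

wplB/rrsA (exponential phase) = 138.7 / 1270 = 0.10921
wplB/rrsA (stationary phase) = 3914 / 1688 = 2.3187
Fold change = 2.3187 / 0.10921 = 21.2313
log2(21.2313) = 4.4081

4.408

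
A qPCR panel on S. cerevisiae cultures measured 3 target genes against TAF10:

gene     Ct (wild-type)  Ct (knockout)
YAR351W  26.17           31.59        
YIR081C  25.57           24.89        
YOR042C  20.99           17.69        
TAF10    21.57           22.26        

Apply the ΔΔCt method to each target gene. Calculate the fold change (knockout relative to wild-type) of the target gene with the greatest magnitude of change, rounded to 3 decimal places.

YAR351W: ΔΔCt = (31.59−22.26) − (26.17−21.57) = 9.33 − 4.60 = 4.73; fold change = 2^-4.73 = 0.038
YIR081C: ΔΔCt = (24.89−22.26) − (25.57−21.57) = 2.63 − 4.00 = -1.37; fold change = 2^1.37 = 2.585
YOR042C: ΔΔCt = (17.69−22.26) − (20.99−21.57) = -4.57 − (-0.58) = -3.99; fold change = 2^3.99 = 15.889
YAR351W has the largest |ΔΔCt| = 4.73.

0.038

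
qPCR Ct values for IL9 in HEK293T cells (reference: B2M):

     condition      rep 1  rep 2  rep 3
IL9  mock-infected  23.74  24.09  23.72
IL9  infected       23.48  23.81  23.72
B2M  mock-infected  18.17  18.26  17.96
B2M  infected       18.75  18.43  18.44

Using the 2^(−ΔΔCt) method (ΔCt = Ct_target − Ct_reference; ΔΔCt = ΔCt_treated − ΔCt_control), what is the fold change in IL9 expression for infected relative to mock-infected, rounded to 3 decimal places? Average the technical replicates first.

1.505

Mean Ct: IL9 mock-infected 23.850; IL9 infected 23.670; B2M mock-infected 18.130; B2M infected 18.540
ΔCt(mock-infected) = 23.850 − 18.130 = 5.720
ΔCt(infected) = 23.670 − 18.540 = 5.130
ΔΔCt = 5.130 − 5.720 = -0.590
Fold change = 2^(−(-0.590)) = 2^0.590 = 1.5052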